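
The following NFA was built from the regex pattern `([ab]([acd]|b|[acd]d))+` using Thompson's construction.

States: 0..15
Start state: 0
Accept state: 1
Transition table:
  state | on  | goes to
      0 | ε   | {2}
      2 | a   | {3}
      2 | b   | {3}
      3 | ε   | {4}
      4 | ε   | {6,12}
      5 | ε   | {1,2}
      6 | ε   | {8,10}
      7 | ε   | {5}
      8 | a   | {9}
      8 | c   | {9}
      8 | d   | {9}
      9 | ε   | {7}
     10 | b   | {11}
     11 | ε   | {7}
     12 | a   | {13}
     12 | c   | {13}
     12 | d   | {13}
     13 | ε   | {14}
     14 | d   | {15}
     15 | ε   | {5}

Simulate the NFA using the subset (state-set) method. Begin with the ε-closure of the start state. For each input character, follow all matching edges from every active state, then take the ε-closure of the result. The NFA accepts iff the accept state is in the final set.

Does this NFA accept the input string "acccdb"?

Answer: REJECT

Steps:
start: ε-closure({0}) = {0,2}
'a' @ 1: {3,4,6,8,10,12}
'c' @ 2: {1,2,5,7,9,13,14}  (accept∈set)
'c' @ 3: {}  — no active states
rest 'cdb' ignored (set empty)
after full input: {}  (accept=1 not in)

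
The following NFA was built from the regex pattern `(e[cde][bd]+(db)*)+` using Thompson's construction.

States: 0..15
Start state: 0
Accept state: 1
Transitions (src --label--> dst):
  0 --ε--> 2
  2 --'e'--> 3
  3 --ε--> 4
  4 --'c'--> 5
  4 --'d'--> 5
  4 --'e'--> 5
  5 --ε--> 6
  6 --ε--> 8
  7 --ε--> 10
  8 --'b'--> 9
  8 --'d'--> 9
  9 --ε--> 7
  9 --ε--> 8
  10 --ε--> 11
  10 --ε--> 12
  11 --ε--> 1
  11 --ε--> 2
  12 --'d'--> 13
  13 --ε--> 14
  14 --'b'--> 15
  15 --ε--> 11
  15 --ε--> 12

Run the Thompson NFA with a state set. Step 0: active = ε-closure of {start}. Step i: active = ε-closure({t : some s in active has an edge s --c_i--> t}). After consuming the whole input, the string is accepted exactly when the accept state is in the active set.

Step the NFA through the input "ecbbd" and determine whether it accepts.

start: ε-closure({0}) = {0,2}
'e' @ 1: {3,4}
'c' @ 2: {5,6,8}
'b' @ 3: {1,2,7,8,9,10,11,12}  ✓accept
'b' @ 4: {1,2,7,8,9,10,11,12}  ✓accept
'd' @ 5: {1,2,7,8,9,10,11,12,13,14}  ✓accept
final: {1,2,7,8,9,10,11,12,13,14}; accept 1 in set

Answer: ACCEPT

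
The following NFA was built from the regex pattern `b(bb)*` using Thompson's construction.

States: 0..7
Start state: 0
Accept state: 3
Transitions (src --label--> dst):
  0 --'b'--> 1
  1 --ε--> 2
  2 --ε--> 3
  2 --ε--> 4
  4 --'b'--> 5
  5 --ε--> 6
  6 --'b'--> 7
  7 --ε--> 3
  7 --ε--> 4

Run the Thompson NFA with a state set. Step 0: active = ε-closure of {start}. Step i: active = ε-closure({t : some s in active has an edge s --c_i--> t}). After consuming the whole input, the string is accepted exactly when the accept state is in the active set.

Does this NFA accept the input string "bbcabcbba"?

Answer: REJECT

Steps:
start: ε-closure({0}) = {0}
'b' @ 1: {1,2,3,4}  ✓accept
'b' @ 2: {5,6}
'c' @ 3: {}  — state set empty
rest 'abcbba' ignored (set empty)
end set {} — state 3 not in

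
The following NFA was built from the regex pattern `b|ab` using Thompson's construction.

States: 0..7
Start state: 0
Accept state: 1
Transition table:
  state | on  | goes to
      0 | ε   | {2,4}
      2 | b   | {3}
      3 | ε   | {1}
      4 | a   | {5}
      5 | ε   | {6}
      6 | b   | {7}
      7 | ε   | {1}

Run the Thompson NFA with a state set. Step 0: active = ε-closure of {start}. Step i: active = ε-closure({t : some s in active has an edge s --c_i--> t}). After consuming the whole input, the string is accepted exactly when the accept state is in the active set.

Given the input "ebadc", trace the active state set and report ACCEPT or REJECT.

Answer: REJECT

Steps:
initial (ε-close {0}): {0,2,4}
'e' @ 1: {}  — state set empty
rest 'badc' ignored (set empty)
final: {}; accept 1 not in set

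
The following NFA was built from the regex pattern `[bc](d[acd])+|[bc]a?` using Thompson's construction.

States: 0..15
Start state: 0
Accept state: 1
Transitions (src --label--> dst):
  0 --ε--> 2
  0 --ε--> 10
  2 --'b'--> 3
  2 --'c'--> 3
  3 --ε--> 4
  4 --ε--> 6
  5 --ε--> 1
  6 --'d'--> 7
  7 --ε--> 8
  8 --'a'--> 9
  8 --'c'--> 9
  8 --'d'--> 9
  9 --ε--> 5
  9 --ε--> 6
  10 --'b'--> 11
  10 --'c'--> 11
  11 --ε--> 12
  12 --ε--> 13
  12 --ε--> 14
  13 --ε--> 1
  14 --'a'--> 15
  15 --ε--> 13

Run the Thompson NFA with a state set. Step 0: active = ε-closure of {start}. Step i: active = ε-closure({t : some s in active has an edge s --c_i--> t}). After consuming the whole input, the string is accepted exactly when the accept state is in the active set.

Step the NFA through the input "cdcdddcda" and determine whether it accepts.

Answer: ACCEPT

Steps:
start: ε-closure({0}) = {0,2,10}
'c' @ 1: {1,3,4,6,11,12,13,14}  ✓accept
'd' @ 2: {7,8}
'c' @ 3: {1,5,6,9}  ✓accept
'd' @ 4: {7,8}
'd' @ 5: {1,5,6,9}  ✓accept
'd' @ 6: {7,8}
'c' @ 7: {1,5,6,9}  ✓accept
'd' @ 8: {7,8}
'a' @ 9: {1,5,6,9}  ✓accept
end set {1,5,6,9} — state 1 in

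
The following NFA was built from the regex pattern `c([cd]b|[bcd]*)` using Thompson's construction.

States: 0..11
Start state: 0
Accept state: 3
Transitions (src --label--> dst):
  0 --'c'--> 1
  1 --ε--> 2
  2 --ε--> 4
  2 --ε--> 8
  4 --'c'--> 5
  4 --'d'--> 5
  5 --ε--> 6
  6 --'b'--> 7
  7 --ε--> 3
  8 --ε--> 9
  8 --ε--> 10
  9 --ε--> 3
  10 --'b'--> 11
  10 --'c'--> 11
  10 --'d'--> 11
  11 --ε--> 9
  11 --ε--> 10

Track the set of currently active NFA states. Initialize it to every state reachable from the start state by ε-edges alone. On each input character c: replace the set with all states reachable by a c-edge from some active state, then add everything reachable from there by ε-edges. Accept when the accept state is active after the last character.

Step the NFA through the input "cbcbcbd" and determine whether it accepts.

initial (ε-close {0}): {0}
'c' @ 1: {1,2,3,4,8,9,10}  ✓accept
'b' @ 2: {3,9,10,11}  ✓accept
'c' @ 3: {3,9,10,11}  ✓accept
'b' @ 4: {3,9,10,11}  ✓accept
'c' @ 5: {3,9,10,11}  ✓accept
'b' @ 6: {3,9,10,11}  ✓accept
'd' @ 7: {3,9,10,11}  ✓accept
final: {3,9,10,11}; accept 3 in set

Answer: ACCEPT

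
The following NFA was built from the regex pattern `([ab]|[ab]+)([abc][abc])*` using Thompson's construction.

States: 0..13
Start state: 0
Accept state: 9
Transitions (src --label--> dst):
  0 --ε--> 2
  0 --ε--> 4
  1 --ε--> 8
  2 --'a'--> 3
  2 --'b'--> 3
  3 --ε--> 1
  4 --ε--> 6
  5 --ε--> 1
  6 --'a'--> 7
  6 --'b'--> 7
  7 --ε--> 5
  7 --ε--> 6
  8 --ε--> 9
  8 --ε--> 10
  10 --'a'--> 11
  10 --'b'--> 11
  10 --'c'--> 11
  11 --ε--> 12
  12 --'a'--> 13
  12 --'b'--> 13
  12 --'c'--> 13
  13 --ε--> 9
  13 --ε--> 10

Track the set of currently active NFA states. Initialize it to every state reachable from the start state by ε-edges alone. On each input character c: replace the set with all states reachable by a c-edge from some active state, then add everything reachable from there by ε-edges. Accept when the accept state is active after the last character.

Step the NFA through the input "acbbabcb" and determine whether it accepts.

initial (ε-close {0}): {0,2,4,6}
'a' @ 1: {1,3,5,6,7,8,9,10}  [accepting]
'c' @ 2: {11,12}
'b' @ 3: {9,10,13}  [accepting]
'b' @ 4: {11,12}
'a' @ 5: {9,10,13}  [accepting]
'b' @ 6: {11,12}
'c' @ 7: {9,10,13}  [accepting]
'b' @ 8: {11,12}
final: {11,12}; accept 9 not in set

Answer: REJECT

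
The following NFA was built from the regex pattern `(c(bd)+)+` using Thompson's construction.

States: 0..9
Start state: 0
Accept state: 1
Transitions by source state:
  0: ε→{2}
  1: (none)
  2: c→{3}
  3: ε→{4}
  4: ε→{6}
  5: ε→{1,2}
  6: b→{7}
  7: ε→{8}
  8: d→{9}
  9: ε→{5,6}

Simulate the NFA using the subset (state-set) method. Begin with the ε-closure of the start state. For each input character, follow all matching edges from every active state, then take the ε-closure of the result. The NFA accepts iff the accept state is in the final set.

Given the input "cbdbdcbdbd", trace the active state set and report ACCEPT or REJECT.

start: ε-closure({0}) = {0,2}
'c' @ 1: {3,4,6}
'b' @ 2: {7,8}
'd' @ 3: {1,2,5,6,9}  (accept∈set)
'b' @ 4: {7,8}
'd' @ 5: {1,2,5,6,9}  (accept∈set)
'c' @ 6: {3,4,6}
'b' @ 7: {7,8}
'd' @ 8: {1,2,5,6,9}  (accept∈set)
'b' @ 9: {7,8}
'd' @ 10: {1,2,5,6,9}  (accept∈set)
after full input: {1,2,5,6,9}  (accept=1 in)

Answer: ACCEPT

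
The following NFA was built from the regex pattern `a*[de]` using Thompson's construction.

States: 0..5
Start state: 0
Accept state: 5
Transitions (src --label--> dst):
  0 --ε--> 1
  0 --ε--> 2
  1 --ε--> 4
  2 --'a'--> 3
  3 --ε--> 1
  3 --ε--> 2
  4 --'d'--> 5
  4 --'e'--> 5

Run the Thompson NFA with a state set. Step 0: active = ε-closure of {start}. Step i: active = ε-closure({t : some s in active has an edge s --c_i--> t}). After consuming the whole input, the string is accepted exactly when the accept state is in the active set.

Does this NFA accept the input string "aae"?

Answer: ACCEPT

Trace:
initial (ε-close {0}): {0,1,2,4}
'a' @ 1: {1,2,3,4}
'a' @ 2: {1,2,3,4}
'e' @ 3: {5}  (accept∈set)
after full input: {5}  (accept=5 in)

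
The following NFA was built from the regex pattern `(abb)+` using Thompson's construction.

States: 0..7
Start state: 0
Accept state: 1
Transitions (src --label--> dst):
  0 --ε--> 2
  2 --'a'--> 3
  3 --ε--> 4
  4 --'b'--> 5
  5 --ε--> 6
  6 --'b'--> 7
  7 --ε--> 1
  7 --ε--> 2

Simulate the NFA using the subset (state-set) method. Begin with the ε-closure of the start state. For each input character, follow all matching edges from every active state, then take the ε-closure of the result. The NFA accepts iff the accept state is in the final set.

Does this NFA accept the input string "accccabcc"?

initial (ε-close {0}): {0,2}
'a' @ 1: {3,4}
'c' @ 2: {}  — dead — no transitions
rest 'cccabcc' ignored (set empty)
final: {}; accept 1 not in set

Answer: REJECT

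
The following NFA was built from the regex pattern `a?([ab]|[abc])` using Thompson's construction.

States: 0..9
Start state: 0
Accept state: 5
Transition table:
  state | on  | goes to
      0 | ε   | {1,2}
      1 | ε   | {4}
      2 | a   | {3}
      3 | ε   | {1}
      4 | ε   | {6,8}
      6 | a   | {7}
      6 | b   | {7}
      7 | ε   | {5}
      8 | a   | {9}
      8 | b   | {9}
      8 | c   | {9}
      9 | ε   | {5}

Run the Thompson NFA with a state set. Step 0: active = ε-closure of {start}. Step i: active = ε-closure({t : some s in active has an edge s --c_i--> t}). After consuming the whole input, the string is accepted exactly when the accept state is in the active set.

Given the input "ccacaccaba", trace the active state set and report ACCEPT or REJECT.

Answer: REJECT

Trace:
initial (ε-close {0}): {0,1,2,4,6,8}
'c' @ 1: {5,9}  [accepting]
'c' @ 2: {}  — state set empty
rest 'acaccaba' ignored (set empty)
end set {} — state 5 not in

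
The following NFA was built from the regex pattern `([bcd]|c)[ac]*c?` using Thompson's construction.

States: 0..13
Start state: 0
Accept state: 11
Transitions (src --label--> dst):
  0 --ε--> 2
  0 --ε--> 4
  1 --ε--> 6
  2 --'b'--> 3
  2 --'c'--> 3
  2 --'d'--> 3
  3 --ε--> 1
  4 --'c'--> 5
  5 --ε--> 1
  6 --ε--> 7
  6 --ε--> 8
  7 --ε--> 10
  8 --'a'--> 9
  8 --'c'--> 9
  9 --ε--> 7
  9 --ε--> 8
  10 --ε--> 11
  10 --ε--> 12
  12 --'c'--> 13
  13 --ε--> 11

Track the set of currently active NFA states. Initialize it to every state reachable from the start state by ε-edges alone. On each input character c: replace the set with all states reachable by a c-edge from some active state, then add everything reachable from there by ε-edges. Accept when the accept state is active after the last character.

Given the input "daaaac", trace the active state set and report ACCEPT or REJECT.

Answer: ACCEPT

Steps:
initial (ε-close {0}): {0,2,4}
'd' @ 1: {1,3,6,7,8,10,11,12}  (accept∈set)
'a' @ 2: {7,8,9,10,11,12}  (accept∈set)
'a' @ 3: {7,8,9,10,11,12}  (accept∈set)
'a' @ 4: {7,8,9,10,11,12}  (accept∈set)
'a' @ 5: {7,8,9,10,11,12}  (accept∈set)
'c' @ 6: {7,8,9,10,11,12,13}  (accept∈set)
after full input: {7,8,9,10,11,12,13}  (accept=11 in)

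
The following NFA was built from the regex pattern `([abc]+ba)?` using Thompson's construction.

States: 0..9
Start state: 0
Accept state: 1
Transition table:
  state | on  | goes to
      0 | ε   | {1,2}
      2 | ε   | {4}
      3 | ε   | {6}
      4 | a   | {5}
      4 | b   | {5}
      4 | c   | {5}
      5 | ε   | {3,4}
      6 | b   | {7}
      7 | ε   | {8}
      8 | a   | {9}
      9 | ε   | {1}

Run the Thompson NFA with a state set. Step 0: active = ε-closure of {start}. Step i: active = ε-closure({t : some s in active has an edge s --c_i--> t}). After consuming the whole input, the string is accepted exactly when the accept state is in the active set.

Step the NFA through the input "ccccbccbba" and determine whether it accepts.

Answer: ACCEPT

Derivation:
initial (ε-close {0}): {0,1,2,4}
'c' @ 1: {3,4,5,6}
'c' @ 2: {3,4,5,6}
'c' @ 3: {3,4,5,6}
'c' @ 4: {3,4,5,6}
'b' @ 5: {3,4,5,6,7,8}
'c' @ 6: {3,4,5,6}
'c' @ 7: {3,4,5,6}
'b' @ 8: {3,4,5,6,7,8}
'b' @ 9: {3,4,5,6,7,8}
'a' @ 10: {1,3,4,5,6,9}  (accept∈set)
after full input: {1,3,4,5,6,9}  (accept=1 in)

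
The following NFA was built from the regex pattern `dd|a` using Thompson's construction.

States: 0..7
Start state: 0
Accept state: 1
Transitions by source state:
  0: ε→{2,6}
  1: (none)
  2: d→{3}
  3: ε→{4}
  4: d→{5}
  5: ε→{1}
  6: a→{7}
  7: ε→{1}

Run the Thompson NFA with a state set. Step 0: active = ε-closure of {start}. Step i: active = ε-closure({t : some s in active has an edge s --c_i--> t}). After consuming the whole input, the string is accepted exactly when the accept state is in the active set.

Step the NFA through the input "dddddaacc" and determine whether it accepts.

Answer: REJECT

Steps:
start: ε-closure({0}) = {0,2,6}
'd' @ 1: {3,4}
'd' @ 2: {1,5}  [accepting]
'd' @ 3: {}  — no active states
rest 'ddaacc' ignored (set empty)
final: {}; accept 1 not in set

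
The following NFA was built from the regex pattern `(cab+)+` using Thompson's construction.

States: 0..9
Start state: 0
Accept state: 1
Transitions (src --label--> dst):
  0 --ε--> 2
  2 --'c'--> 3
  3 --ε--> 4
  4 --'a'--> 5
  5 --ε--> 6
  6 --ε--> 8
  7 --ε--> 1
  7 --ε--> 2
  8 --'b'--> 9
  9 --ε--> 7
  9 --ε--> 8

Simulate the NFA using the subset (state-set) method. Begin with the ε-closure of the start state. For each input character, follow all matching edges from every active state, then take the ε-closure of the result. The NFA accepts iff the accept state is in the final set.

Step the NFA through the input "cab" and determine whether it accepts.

Answer: ACCEPT

Trace:
start: ε-closure({0}) = {0,2}
'c' @ 1: {3,4}
'a' @ 2: {5,6,8}
'b' @ 3: {1,2,7,8,9}  [accepting]
after full input: {1,2,7,8,9}  (accept=1 in)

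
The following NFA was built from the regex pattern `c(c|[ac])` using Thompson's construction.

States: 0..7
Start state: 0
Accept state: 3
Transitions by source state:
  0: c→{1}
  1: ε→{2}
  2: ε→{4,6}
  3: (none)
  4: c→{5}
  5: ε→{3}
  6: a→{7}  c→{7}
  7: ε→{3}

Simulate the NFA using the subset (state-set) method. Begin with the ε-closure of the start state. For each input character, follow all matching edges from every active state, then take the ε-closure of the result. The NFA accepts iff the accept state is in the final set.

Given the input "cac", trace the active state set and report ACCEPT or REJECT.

Answer: REJECT

Steps:
initial (ε-close {0}): {0}
'c' @ 1: {1,2,4,6}
'a' @ 2: {3,7}  (accept∈set)
'c' @ 3: {}  — no active states
end set {} — state 3 not in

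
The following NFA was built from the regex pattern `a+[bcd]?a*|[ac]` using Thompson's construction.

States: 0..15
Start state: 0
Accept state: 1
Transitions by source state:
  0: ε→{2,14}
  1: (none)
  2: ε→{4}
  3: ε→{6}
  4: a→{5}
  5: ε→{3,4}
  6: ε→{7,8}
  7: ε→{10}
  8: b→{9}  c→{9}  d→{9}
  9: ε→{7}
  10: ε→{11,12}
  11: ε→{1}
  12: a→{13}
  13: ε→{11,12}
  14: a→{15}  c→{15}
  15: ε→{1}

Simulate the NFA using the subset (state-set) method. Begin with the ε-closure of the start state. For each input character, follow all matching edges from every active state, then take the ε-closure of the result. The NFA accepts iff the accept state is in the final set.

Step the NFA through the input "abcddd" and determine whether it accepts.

initial (ε-close {0}): {0,2,4,14}
'a' @ 1: {1,3,4,5,6,7,8,10,11,12,15}  ✓accept
'b' @ 2: {1,7,9,10,11,12}  ✓accept
'c' @ 3: {}  — no active states
rest 'ddd' ignored (set empty)
end set {} — state 1 not in

Answer: REJECT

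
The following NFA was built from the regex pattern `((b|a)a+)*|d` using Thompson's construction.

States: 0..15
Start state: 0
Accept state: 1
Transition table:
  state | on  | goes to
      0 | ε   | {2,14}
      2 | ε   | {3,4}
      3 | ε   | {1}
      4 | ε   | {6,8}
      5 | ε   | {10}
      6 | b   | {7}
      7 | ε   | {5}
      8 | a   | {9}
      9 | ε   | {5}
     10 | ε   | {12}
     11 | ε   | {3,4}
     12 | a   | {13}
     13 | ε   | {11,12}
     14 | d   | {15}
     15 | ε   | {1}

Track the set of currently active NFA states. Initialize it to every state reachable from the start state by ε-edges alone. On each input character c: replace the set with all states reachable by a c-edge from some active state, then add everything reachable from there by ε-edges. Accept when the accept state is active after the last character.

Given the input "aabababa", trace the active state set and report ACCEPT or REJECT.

S₀ = ε-closure({0}) = {0,1,2,3,4,6,8,14}
'a' @ 1: {5,9,10,12}
'a' @ 2: {1,3,4,6,8,11,12,13}  [accepting]
'b' @ 3: {5,7,10,12}
'a' @ 4: {1,3,4,6,8,11,12,13}  [accepting]
'b' @ 5: {5,7,10,12}
'a' @ 6: {1,3,4,6,8,11,12,13}  [accepting]
'b' @ 7: {5,7,10,12}
'a' @ 8: {1,3,4,6,8,11,12,13}  [accepting]
after full input: {1,3,4,6,8,11,12,13}  (accept=1 in)

Answer: ACCEPT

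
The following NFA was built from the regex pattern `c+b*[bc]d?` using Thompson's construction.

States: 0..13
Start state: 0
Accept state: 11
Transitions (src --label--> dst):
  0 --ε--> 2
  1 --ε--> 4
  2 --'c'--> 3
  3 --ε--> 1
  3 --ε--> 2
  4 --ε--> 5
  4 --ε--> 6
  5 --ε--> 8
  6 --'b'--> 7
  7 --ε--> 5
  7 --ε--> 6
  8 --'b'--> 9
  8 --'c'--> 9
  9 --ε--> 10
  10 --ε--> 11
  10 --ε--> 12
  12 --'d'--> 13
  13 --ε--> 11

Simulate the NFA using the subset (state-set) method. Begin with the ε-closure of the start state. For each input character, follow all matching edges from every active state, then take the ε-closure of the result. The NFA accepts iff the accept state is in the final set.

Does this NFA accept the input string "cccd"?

S₀ = ε-closure({0}) = {0,2}
'c' @ 1: {1,2,3,4,5,6,8}
'c' @ 2: {1,2,3,4,5,6,8,9,10,11,12}  ✓accept
'c' @ 3: {1,2,3,4,5,6,8,9,10,11,12}  ✓accept
'd' @ 4: {11,13}  ✓accept
end set {11,13} — state 11 in

Answer: ACCEPT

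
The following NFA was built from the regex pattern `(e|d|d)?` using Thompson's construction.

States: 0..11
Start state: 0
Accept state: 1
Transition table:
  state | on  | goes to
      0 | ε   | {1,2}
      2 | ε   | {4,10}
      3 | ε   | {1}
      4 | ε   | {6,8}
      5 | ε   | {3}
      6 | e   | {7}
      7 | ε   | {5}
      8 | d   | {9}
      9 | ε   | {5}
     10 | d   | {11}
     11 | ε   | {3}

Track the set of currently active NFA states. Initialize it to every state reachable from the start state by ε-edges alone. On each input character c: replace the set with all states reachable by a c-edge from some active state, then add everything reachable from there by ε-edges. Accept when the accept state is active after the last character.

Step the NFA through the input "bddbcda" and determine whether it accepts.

S₀ = ε-closure({0}) = {0,1,2,4,6,8,10}
'b' @ 1: {}  — dead — no transitions
rest 'ddbcda' ignored (set empty)
after full input: {}  (accept=1 not in)

Answer: REJECT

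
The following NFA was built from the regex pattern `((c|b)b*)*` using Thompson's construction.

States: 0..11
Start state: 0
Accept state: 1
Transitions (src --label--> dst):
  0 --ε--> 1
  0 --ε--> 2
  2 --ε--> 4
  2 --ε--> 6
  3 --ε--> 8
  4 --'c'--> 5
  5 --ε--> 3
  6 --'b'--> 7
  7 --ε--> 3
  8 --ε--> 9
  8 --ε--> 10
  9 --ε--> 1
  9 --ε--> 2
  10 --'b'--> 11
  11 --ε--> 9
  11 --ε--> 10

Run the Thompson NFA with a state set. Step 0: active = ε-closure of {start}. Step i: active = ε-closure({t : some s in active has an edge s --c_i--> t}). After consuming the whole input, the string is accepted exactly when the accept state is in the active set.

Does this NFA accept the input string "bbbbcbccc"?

Answer: ACCEPT

Derivation:
initial (ε-close {0}): {0,1,2,4,6}
'b' @ 1: {1,2,3,4,6,7,8,9,10}  ✓accept
'b' @ 2: {1,2,3,4,6,7,8,9,10,11}  ✓accept
'b' @ 3: {1,2,3,4,6,7,8,9,10,11}  ✓accept
'b' @ 4: {1,2,3,4,6,7,8,9,10,11}  ✓accept
'c' @ 5: {1,2,3,4,5,6,8,9,10}  ✓accept
'b' @ 6: {1,2,3,4,6,7,8,9,10,11}  ✓accept
'c' @ 7: {1,2,3,4,5,6,8,9,10}  ✓accept
'c' @ 8: {1,2,3,4,5,6,8,9,10}  ✓accept
'c' @ 9: {1,2,3,4,5,6,8,9,10}  ✓accept
end set {1,2,3,4,5,6,8,9,10} — state 1 in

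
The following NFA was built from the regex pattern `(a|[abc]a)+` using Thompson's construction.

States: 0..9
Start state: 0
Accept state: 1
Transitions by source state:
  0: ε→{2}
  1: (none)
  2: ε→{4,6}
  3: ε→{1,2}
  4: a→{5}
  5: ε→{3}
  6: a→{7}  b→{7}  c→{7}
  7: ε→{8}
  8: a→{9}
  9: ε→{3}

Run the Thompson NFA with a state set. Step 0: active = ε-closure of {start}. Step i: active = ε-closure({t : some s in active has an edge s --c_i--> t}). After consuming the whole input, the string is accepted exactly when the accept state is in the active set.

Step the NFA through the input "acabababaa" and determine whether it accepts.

Answer: ACCEPT

Steps:
initial (ε-close {0}): {0,2,4,6}
'a' @ 1: {1,2,3,4,5,6,7,8}  [accepting]
'c' @ 2: {7,8}
'a' @ 3: {1,2,3,4,6,9}  [accepting]
'b' @ 4: {7,8}
'a' @ 5: {1,2,3,4,6,9}  [accepting]
'b' @ 6: {7,8}
'a' @ 7: {1,2,3,4,6,9}  [accepting]
'b' @ 8: {7,8}
'a' @ 9: {1,2,3,4,6,9}  [accepting]
'a' @ 10: {1,2,3,4,5,6,7,8}  [accepting]
final: {1,2,3,4,5,6,7,8}; accept 1 in set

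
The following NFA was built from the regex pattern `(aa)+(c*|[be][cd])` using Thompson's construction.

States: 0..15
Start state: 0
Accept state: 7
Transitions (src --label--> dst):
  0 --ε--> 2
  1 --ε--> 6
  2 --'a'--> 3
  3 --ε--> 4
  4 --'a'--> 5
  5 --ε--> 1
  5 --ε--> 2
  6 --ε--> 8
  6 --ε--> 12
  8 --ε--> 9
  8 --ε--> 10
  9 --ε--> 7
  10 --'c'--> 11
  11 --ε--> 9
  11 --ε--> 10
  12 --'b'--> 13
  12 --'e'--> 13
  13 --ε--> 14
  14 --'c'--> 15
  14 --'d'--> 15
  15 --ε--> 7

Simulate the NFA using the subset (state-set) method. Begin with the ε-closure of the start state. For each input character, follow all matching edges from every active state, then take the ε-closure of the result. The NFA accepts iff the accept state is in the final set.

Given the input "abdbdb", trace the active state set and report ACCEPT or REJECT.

start: ε-closure({0}) = {0,2}
'a' @ 1: {3,4}
'b' @ 2: {}  — dead — no transitions
rest 'dbdb' ignored (set empty)
end set {} — state 7 not in

Answer: REJECT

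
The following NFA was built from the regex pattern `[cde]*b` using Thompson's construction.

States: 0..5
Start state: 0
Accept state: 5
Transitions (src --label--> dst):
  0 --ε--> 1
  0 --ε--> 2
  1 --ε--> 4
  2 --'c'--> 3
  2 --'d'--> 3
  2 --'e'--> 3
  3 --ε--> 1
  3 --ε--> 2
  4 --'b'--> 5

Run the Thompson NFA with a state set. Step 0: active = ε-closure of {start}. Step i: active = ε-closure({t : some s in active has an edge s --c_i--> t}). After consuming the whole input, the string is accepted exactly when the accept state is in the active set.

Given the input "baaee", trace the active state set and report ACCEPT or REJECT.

Answer: REJECT

Steps:
start: ε-closure({0}) = {0,1,2,4}
'b' @ 1: {5}  [accepting]
'a' @ 2: {}  — dead — no transitions
rest 'aee' ignored (set empty)
after full input: {}  (accept=5 not in)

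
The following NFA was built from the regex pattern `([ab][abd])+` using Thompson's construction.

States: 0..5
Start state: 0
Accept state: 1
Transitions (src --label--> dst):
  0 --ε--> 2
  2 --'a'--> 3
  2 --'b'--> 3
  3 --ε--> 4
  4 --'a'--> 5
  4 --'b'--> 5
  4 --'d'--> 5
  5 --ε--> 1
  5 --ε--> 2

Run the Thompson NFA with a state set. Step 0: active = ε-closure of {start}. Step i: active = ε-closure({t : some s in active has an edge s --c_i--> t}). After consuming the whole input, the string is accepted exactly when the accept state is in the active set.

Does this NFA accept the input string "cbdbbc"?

Answer: REJECT

Trace:
initial (ε-close {0}): {0,2}
'c' @ 1: {}  — state set empty
rest 'bdbbc' ignored (set empty)
final: {}; accept 1 not in set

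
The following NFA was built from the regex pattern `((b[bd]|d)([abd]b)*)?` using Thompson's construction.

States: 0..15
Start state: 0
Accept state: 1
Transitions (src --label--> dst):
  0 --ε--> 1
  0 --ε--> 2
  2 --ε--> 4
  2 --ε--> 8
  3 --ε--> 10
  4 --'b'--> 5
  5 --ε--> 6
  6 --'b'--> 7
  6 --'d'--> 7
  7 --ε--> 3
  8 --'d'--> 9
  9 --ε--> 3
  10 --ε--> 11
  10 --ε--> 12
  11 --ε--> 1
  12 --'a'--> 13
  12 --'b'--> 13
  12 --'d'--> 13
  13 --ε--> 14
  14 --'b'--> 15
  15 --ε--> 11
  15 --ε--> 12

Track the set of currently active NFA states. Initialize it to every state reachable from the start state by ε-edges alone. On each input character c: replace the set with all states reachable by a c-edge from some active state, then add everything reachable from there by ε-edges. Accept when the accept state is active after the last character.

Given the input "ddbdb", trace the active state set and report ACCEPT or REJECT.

Answer: ACCEPT

Trace:
S₀ = ε-closure({0}) = {0,1,2,4,8}
'd' @ 1: {1,3,9,10,11,12}  ✓accept
'd' @ 2: {13,14}
'b' @ 3: {1,11,12,15}  ✓accept
'd' @ 4: {13,14}
'b' @ 5: {1,11,12,15}  ✓accept
end set {1,11,12,15} — state 1 in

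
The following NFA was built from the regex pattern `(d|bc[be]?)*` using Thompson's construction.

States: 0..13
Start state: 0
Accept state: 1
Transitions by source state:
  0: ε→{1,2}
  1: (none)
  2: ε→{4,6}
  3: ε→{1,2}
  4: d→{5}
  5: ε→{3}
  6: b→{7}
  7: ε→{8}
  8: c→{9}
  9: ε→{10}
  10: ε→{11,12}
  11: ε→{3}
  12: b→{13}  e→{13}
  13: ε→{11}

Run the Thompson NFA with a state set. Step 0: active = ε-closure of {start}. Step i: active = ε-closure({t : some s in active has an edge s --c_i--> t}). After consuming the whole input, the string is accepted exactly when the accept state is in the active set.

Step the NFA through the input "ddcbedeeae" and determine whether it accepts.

initial (ε-close {0}): {0,1,2,4,6}
'd' @ 1: {1,2,3,4,5,6}  (accept∈set)
'd' @ 2: {1,2,3,4,5,6}  (accept∈set)
'c' @ 3: {}  — dead — no transitions
rest 'bedeeae' ignored (set empty)
final: {}; accept 1 not in set

Answer: REJECT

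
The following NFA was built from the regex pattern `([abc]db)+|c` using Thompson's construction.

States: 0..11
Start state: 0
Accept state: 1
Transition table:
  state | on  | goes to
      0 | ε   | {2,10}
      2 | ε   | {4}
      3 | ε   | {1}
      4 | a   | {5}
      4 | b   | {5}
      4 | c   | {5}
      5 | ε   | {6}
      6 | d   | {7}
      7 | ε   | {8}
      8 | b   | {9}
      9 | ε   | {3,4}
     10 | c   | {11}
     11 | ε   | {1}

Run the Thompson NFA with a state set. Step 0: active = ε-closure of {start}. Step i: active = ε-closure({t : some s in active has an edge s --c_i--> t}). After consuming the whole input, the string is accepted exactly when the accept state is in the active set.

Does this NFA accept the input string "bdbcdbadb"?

S₀ = ε-closure({0}) = {0,2,4,10}
'b' @ 1: {5,6}
'd' @ 2: {7,8}
'b' @ 3: {1,3,4,9}  (accept∈set)
'c' @ 4: {5,6}
'd' @ 5: {7,8}
'b' @ 6: {1,3,4,9}  (accept∈set)
'a' @ 7: {5,6}
'd' @ 8: {7,8}
'b' @ 9: {1,3,4,9}  (accept∈set)
after full input: {1,3,4,9}  (accept=1 in)

Answer: ACCEPT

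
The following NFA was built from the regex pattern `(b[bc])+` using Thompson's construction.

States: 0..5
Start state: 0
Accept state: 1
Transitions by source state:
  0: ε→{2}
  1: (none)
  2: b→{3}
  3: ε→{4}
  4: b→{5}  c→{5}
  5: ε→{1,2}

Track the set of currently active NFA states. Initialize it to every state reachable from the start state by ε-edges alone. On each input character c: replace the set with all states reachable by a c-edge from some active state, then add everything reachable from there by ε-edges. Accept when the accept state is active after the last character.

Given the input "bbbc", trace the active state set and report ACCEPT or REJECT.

S₀ = ε-closure({0}) = {0,2}
'b' @ 1: {3,4}
'b' @ 2: {1,2,5}  ✓accept
'b' @ 3: {3,4}
'c' @ 4: {1,2,5}  ✓accept
final: {1,2,5}; accept 1 in set

Answer: ACCEPT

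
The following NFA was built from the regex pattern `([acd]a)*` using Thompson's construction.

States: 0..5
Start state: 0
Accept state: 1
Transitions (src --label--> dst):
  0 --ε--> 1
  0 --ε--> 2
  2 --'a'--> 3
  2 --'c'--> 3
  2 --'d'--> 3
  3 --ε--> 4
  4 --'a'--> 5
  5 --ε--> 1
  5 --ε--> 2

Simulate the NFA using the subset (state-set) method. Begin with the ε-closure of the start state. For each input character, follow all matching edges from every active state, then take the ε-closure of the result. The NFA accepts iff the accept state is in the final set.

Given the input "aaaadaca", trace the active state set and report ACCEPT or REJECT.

initial (ε-close {0}): {0,1,2}
'a' @ 1: {3,4}
'a' @ 2: {1,2,5}  ✓accept
'a' @ 3: {3,4}
'a' @ 4: {1,2,5}  ✓accept
'd' @ 5: {3,4}
'a' @ 6: {1,2,5}  ✓accept
'c' @ 7: {3,4}
'a' @ 8: {1,2,5}  ✓accept
end set {1,2,5} — state 1 in

Answer: ACCEPT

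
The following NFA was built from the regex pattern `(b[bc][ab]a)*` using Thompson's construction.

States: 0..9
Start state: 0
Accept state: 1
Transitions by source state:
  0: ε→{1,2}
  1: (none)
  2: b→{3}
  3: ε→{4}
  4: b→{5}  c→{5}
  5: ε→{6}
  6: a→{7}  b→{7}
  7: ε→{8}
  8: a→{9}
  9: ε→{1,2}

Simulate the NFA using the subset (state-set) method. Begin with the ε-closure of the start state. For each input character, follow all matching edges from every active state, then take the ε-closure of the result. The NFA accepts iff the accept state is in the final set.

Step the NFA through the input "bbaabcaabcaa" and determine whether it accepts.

initial (ε-close {0}): {0,1,2}
'b' @ 1: {3,4}
'b' @ 2: {5,6}
'a' @ 3: {7,8}
'a' @ 4: {1,2,9}  ✓accept
'b' @ 5: {3,4}
'c' @ 6: {5,6}
'a' @ 7: {7,8}
'a' @ 8: {1,2,9}  ✓accept
'b' @ 9: {3,4}
'c' @ 10: {5,6}
'a' @ 11: {7,8}
'a' @ 12: {1,2,9}  ✓accept
after full input: {1,2,9}  (accept=1 in)

Answer: ACCEPT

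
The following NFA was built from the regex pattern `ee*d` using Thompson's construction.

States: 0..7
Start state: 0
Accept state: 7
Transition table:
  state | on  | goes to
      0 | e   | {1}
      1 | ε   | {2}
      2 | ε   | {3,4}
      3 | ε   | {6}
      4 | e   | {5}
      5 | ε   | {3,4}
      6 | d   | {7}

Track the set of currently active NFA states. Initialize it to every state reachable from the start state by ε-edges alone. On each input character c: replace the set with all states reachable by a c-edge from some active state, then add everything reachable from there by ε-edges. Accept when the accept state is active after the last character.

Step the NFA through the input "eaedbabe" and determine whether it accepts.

initial (ε-close {0}): {0}
'e' @ 1: {1,2,3,4,6}
'a' @ 2: {}  — state set empty
rest 'edbabe' ignored (set empty)
end set {} — state 7 not in

Answer: REJECT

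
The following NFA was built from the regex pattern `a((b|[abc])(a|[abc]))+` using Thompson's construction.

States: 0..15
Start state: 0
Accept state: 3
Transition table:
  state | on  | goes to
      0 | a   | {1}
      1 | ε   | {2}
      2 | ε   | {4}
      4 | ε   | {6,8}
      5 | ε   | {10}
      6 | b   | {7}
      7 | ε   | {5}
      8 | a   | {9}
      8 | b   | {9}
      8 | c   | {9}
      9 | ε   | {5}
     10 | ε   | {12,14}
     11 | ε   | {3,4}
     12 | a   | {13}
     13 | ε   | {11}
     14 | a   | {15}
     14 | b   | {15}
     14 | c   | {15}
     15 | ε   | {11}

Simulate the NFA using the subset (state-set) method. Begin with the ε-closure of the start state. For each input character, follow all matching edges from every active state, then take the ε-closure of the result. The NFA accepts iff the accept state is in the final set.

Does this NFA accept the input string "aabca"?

Answer: ACCEPT

Trace:
initial (ε-close {0}): {0}
'a' @ 1: {1,2,4,6,8}
'a' @ 2: {5,9,10,12,14}
'b' @ 3: {3,4,6,8,11,15}  ✓accept
'c' @ 4: {5,9,10,12,14}
'a' @ 5: {3,4,6,8,11,13,15}  ✓accept
after full input: {3,4,6,8,11,13,15}  (accept=3 in)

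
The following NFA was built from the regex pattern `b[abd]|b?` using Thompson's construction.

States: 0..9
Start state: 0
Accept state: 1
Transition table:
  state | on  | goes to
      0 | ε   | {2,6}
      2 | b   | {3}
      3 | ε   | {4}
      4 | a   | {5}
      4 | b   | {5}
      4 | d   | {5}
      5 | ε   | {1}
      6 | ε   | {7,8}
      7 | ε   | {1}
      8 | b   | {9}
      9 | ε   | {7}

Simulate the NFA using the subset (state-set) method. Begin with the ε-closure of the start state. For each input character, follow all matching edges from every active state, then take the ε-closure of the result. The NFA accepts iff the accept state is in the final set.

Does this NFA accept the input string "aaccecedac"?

Answer: REJECT

Steps:
S₀ = ε-closure({0}) = {0,1,2,6,7,8}
'a' @ 1: {}  — no active states
rest 'accecedac' ignored (set empty)
end set {} — state 1 not in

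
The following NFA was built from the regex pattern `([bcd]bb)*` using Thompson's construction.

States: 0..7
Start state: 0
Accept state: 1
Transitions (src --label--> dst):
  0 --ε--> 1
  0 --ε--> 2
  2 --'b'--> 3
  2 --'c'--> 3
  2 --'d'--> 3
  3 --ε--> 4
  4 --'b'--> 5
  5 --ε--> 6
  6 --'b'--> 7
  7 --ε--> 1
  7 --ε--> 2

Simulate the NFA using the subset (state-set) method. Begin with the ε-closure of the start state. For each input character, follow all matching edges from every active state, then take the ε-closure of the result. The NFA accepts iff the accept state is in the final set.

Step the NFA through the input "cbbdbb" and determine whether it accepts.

Answer: ACCEPT

Steps:
S₀ = ε-closure({0}) = {0,1,2}
'c' @ 1: {3,4}
'b' @ 2: {5,6}
'b' @ 3: {1,2,7}  [accepting]
'd' @ 4: {3,4}
'b' @ 5: {5,6}
'b' @ 6: {1,2,7}  [accepting]
final: {1,2,7}; accept 1 in set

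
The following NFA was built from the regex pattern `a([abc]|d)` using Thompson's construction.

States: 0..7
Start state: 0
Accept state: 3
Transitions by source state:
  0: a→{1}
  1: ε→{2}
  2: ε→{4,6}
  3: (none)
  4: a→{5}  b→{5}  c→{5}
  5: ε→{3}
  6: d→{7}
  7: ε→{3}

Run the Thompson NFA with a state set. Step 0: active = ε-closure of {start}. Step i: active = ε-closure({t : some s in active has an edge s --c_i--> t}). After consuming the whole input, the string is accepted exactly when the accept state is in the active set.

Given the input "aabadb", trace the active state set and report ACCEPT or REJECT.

initial (ε-close {0}): {0}
'a' @ 1: {1,2,4,6}
'a' @ 2: {3,5}  (accept∈set)
'b' @ 3: {}  — dead — no transitions
rest 'adb' ignored (set empty)
end set {} — state 3 not in

Answer: REJECT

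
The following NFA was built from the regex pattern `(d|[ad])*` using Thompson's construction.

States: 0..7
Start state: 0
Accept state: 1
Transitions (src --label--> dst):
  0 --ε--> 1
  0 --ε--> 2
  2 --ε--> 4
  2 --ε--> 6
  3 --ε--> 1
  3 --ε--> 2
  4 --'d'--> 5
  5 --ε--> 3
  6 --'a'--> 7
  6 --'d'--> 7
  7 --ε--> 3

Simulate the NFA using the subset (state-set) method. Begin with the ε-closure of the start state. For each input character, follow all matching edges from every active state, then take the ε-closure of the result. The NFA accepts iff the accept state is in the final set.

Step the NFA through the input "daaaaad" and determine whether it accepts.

Answer: ACCEPT

Derivation:
start: ε-closure({0}) = {0,1,2,4,6}
'd' @ 1: {1,2,3,4,5,6,7}  ✓accept
'a' @ 2: {1,2,3,4,6,7}  ✓accept
'a' @ 3: {1,2,3,4,6,7}  ✓accept
'a' @ 4: {1,2,3,4,6,7}  ✓accept
'a' @ 5: {1,2,3,4,6,7}  ✓accept
'a' @ 6: {1,2,3,4,6,7}  ✓accept
'd' @ 7: {1,2,3,4,5,6,7}  ✓accept
final: {1,2,3,4,5,6,7}; accept 1 in set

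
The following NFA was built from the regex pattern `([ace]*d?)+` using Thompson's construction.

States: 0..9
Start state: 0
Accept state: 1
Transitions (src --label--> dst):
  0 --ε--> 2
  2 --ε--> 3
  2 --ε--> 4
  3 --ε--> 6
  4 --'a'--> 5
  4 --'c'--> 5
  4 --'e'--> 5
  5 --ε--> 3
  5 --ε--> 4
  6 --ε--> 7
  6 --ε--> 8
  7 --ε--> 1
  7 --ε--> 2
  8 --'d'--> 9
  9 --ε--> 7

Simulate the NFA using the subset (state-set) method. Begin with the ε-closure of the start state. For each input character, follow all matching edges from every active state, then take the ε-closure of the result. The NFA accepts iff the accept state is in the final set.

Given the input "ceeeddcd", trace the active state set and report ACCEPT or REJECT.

Answer: ACCEPT

Trace:
start: ε-closure({0}) = {0,1,2,3,4,6,7,8}
'c' @ 1: {1,2,3,4,5,6,7,8}  ✓accept
'e' @ 2: {1,2,3,4,5,6,7,8}  ✓accept
'e' @ 3: {1,2,3,4,5,6,7,8}  ✓accept
'e' @ 4: {1,2,3,4,5,6,7,8}  ✓accept
'd' @ 5: {1,2,3,4,6,7,8,9}  ✓accept
'd' @ 6: {1,2,3,4,6,7,8,9}  ✓accept
'c' @ 7: {1,2,3,4,5,6,7,8}  ✓accept
'd' @ 8: {1,2,3,4,6,7,8,9}  ✓accept
end set {1,2,3,4,6,7,8,9} — state 1 in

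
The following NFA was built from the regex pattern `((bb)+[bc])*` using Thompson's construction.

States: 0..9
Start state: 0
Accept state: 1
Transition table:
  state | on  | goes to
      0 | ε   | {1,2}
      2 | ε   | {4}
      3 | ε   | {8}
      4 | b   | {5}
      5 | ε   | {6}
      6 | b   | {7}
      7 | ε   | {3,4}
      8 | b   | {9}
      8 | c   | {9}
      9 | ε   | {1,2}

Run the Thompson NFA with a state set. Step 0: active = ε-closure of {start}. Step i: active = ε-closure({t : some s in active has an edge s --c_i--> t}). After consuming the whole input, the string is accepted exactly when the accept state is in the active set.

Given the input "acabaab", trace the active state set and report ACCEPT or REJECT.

start: ε-closure({0}) = {0,1,2,4}
'a' @ 1: {}  — state set empty
rest 'cabaab' ignored (set empty)
final: {}; accept 1 not in set

Answer: REJECT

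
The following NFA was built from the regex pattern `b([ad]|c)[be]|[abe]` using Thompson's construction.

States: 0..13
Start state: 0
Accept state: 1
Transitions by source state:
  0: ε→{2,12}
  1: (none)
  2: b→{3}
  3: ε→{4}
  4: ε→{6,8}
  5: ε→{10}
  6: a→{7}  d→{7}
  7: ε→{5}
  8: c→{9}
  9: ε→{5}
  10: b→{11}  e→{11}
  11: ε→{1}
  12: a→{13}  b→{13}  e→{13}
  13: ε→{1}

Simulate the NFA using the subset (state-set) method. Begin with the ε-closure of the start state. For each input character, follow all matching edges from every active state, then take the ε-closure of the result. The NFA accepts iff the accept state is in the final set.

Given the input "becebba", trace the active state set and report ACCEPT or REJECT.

start: ε-closure({0}) = {0,2,12}
'b' @ 1: {1,3,4,6,8,13}  (accept∈set)
'e' @ 2: {}  — dead — no transitions
rest 'cebba' ignored (set empty)
final: {}; accept 1 not in set

Answer: REJECT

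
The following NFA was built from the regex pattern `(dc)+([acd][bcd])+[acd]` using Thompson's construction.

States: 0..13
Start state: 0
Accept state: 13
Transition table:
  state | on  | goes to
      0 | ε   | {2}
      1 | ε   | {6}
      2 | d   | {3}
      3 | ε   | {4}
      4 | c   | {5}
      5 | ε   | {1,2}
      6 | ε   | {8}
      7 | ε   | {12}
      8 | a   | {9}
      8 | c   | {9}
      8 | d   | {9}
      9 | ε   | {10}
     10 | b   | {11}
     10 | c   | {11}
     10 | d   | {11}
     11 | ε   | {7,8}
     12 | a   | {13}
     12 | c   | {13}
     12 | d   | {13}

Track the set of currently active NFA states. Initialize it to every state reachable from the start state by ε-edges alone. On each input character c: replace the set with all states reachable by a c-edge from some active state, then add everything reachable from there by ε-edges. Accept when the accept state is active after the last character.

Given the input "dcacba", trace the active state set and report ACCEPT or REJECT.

S₀ = ε-closure({0}) = {0,2}
'd' @ 1: {3,4}
'c' @ 2: {1,2,5,6,8}
'a' @ 3: {9,10}
'c' @ 4: {7,8,11,12}
'b' @ 5: {}  — dead — no transitions
rest 'a' ignored (set empty)
final: {}; accept 13 not in set

Answer: REJECT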